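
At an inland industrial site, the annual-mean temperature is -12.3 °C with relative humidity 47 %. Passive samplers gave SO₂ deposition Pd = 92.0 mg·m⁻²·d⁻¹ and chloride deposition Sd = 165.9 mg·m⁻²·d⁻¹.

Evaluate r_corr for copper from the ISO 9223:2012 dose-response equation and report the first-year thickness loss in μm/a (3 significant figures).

copper: f(T) = +0.126·(T−10) [T≤10 °C] = -2.8098
  sulphur-dioxide contribution → 0.01655 μm/a
  chloride contribution → 0.1211 μm/a
  total first-year rate 0.1377 μm/a

r_corr = 0.138 μm/a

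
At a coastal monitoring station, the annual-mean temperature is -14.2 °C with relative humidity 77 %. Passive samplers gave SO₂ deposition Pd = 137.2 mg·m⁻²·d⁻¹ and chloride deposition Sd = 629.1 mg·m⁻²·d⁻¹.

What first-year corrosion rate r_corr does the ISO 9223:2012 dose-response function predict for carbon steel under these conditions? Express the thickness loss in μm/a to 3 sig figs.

r_corr = 42.7 μm/a

carbon steel: T≤10 °C ⇒ hinge +0.150·(-14.2−10) = -3.6300
  sulphur-dioxide contribution → 2.83 μm/a
  chloride contribution → 39.87 μm/a
  total first-year rate 42.7 μm/a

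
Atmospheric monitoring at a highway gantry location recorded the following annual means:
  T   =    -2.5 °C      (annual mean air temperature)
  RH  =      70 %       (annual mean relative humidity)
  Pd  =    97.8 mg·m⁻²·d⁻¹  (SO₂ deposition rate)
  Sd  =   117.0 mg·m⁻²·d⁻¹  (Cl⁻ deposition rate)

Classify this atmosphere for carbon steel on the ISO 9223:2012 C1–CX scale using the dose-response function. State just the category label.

C3

carbon steel: temperature factor f = +0.150·(-12.5) = -1.8750
  sulphur-dioxide contribution → 11.93 μm/a
  chloride contribution → 17.81 μm/a
  ⇒ r_corr(carbon steel) = 29.74 μm/a
Category bounds: 25…50 μm/a bracket r_corr ⇒ C3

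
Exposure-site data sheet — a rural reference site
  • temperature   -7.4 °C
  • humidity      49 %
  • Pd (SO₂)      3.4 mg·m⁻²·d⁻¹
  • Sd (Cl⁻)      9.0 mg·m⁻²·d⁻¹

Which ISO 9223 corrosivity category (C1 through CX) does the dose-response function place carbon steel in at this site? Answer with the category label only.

carbon steel: f(T) = +0.150·(T−10) [T≤10 °C] = -2.6100
  Pd branch = 1.77·Pd^0.52·e^(0.02·RH+f) = 0.6553 μm/a
  Cl⁻ term: 0.102·9.0^0.62·exp(0.033·49+0.04·-7.4) = 1.493
  r_corr = 0.6553 + 1.493 = 2.148 μm/a
ISO 9223 Table 2 (carbon steel): 1.3 < 2.15 ≤ 25 μm/a ⇒ C2

C2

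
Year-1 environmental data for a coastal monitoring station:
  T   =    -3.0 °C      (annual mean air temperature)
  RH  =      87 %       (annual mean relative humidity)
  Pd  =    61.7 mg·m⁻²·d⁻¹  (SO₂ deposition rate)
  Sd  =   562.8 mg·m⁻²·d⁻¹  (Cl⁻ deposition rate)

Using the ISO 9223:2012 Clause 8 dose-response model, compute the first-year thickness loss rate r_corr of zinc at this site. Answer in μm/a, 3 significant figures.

zinc: f(T) = +0.038·(T−10) [T≤10 °C] = -0.4940
  SO₂ term: 0.0129·61.7^0.44·exp(0.046·87-0.4940) = 2.641
  Sd branch = 0.0175·Sd^0.57·e^(0.008·RH+0.085·T) = 1.005 μm/a
  sum: 2.641 + 1.005 → r_corr = 3.647 μm/a

r_corr = 3.65 μm/a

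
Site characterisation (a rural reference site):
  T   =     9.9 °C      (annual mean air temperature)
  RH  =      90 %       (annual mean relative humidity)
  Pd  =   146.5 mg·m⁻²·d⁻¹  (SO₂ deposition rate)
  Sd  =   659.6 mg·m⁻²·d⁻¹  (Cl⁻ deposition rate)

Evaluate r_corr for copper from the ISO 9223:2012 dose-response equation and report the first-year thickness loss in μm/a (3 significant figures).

copper: f(T) = +0.126·(T−10) [T≤10 °C] = -0.0126
  Pd branch = 0.0053·Pd^0.26·e^(0.059·RH+f) = 3.873 μm/a
  Sd branch = 0.01025·Sd^0.27·e^(0.036·RH+0.049·T) = 2.453 μm/a
  r_corr = 3.873 + 2.453 = 6.326 μm/a

r_corr = 6.33 μm/a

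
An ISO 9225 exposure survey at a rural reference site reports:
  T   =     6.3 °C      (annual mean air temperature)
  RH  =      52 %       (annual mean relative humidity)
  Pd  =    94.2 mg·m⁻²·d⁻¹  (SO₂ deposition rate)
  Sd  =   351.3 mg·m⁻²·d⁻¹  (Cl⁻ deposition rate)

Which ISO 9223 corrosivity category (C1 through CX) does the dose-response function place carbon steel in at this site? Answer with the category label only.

C4

carbon steel: temperature factor f = +0.150·(-3.7) = -0.5550
  Pd branch = 1.77·Pd^0.52·e^(0.02·RH+f) = 30.56 μm/a
  Cl⁻ term: 0.102·351.3^0.62·exp(0.033·52+0.04·6.3) = 27.64
  sum: 30.56 + 27.64 → r_corr = 58.2 μm/a
ISO 9223 Table 2 (carbon steel): 50 < 58.2 ≤ 80 μm/a ⇒ C4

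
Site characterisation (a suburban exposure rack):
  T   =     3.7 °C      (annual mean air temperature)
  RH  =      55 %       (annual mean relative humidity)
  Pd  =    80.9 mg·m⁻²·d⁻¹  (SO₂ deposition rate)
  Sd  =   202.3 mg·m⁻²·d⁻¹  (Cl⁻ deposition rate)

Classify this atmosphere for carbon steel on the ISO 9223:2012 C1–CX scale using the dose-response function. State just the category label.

carbon steel: f(T) = +0.150·(T−10) [T≤10 °C] = -0.9450
  Pd branch = 1.77·Pd^0.52·e^(0.02·RH+f) = 20.3 μm/a
  Cl⁻ term: 0.102·202.3^0.62·exp(0.033·55+0.04·3.7) = 19.54
  sum: 20.3 + 19.54 → r_corr = 39.83 μm/a
ISO 9223 Table 2 (carbon steel): 25 < 39.8 ≤ 50 μm/a ⇒ C3

C3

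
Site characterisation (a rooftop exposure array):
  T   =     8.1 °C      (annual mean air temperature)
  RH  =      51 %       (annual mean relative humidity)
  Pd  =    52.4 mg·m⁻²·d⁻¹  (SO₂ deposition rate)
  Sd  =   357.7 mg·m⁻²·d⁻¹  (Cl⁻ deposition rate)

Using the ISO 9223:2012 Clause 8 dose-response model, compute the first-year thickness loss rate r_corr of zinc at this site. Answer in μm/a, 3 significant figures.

zinc: f(T) = +0.038·(T−10) [T≤10 °C] = -0.0722
  sulphur-dioxide contribution → 0.7155 μm/a
  chloride contribution → 1.495 μm/a
  total first-year rate 2.211 μm/a

r_corr = 2.21 μm/a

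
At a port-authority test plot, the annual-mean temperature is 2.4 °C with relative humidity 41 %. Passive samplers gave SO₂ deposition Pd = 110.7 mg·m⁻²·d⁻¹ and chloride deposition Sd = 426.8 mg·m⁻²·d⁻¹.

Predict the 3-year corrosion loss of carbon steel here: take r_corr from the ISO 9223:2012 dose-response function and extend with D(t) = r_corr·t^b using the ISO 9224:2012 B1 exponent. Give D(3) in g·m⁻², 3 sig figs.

carbon steel: f(T) = +0.150·(T−10) [T≤10 °C] = -1.1400
  SO₂ term: 1.77·110.7^0.52·exp(0.02·41-1.1400) = 14.86
  Cl⁻ term: 0.102·426.8^0.62·exp(0.033·41+0.04·2.4) = 18.56
  r_corr = 14.86 + 18.56 = 33.42 μm/a
Power-law: D(3) = r_corr · 3^0.523
  D(3) = 33.42 × 3^0.523 = 33.42 × 1.776 = 59.37 μm
  Mass loss = 59.37 μm × 7.85 g/cm³ = 466 g·m⁻²

D(3) = 466 g·m⁻²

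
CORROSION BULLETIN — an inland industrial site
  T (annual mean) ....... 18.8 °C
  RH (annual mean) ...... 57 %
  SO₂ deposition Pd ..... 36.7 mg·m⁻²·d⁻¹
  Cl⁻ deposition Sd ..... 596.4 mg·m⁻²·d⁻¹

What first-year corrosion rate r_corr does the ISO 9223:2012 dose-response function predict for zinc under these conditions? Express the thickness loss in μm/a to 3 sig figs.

r_corr = 5.68 μm/a

zinc: T>10 °C ⇒ hinge -0.071·(18.8−10) = -0.6248
  SO₂ term: 0.0129·36.7^0.44·exp(0.046·57-0.6248) = 0.4639
  Sd branch = 0.0175·Sd^0.57·e^(0.008·RH+0.085·T) = 5.214 μm/a
  sum: 0.4639 + 5.214 → r_corr = 5.677 μm/a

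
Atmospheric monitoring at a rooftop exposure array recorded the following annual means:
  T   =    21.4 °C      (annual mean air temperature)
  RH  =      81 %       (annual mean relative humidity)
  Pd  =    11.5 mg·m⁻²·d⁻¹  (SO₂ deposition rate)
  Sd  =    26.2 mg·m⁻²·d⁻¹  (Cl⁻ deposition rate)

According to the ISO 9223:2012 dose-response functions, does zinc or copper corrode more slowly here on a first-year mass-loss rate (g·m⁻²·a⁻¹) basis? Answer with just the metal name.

zinc

zinc: T>10 °C ⇒ hinge -0.071·(21.4−10) = -0.8094
  SO₂ term: 0.0129·11.5^0.44·exp(0.046·81-0.8094) = 0.6982
  Cl⁻ term: 0.0175·26.2^0.57·exp(0.008·81+0.085·21.4) = 1.327
  sum: 0.6982 + 1.327 → r_corr = 2.025 μm/a
  mass loss = 2.025 μm/a × 7.14 g/cm³ = 14.46 g·m⁻²·a⁻¹
copper: T>10 °C ⇒ hinge -0.080·(21.4−10) = -0.9120
  Pd branch = 0.0053·Pd^0.26·e^(0.059·RH+f) = 0.4781 μm/a
  Cl⁻ term: 0.01025·26.2^0.27·exp(0.036·81+0.049·21.4) = 1.305
  r_corr = 0.4781 + 1.305 = 1.783 μm/a
  mass loss = 1.783 μm/a × 8.96 g/cm³ = 15.97 g·m⁻²·a⁻¹
Ordering by g·m⁻²·a⁻¹: copper (16) > zinc (14.5)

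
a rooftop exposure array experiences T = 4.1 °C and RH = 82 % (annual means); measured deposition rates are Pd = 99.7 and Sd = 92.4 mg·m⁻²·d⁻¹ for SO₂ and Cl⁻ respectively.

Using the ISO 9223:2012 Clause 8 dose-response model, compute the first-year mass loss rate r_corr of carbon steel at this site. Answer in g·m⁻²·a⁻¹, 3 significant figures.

r_corr = 557 g·m⁻²·a⁻¹

carbon steel: T≤10 °C ⇒ hinge +0.150·(4.1−10) = -0.8850
  SO₂ term: 1.77·99.7^0.52·exp(0.02·82-0.8850) = 41.23
  Cl⁻ term: 0.102·92.4^0.62·exp(0.033·82+0.04·4.1) = 29.77
  r_corr = 41.23 + 29.77 = 70.99 μm/a
Convert to mass loss: 70.99 μm/a × 7.85 g/cm³ = 557.3 g·m⁻²·a⁻¹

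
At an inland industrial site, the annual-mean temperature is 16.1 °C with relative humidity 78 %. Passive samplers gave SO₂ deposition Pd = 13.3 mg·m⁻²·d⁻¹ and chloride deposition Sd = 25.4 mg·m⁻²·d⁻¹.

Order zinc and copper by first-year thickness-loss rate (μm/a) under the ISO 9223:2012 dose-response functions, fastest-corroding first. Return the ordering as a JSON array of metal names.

zinc: temperature factor f = -0.071·(6.1) = -0.4331
  sulphur-dioxide contribution → 0.9446 μm/a
  chloride contribution → 0.8112 μm/a
  total first-year rate 1.756 μm/a
copper: temperature factor f = -0.080·(6.1) = -0.4880
  sulphur-dioxide contribution → 0.6356 μm/a
  chloride contribution → 0.8957 μm/a
  total first-year rate 1.531 μm/a
Ordering by μm/a: zinc (1.76) > copper (1.53)

["zinc", "copper"]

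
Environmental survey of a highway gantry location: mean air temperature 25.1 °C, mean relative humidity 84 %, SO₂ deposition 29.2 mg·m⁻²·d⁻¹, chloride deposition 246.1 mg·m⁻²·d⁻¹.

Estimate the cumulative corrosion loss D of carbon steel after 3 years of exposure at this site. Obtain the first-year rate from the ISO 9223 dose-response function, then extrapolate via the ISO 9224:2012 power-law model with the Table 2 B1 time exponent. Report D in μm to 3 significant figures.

carbon steel: temperature factor f = -0.054·(15.1) = -0.8154
  Pd branch = 1.77·Pd^0.52·e^(0.02·RH+f) = 24.29 μm/a
  Cl⁻ term: 0.102·246.1^0.62·exp(0.033·84+0.04·25.1) = 135.2
  r_corr = 24.29 + 135.2 = 159.5 μm/a
Power-law: D(3) = r_corr · 3^0.523
  D(3) = 159.5 × 3^0.523 = 159.5 × 1.776 = 283.3 μm

D(3) = 283 μm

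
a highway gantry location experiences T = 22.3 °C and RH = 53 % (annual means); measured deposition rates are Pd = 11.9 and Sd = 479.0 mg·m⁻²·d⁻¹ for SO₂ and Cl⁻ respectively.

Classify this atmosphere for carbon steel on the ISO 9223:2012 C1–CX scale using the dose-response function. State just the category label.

C4

carbon steel: T>10 °C ⇒ hinge -0.054·(22.3−10) = -0.6642
  Pd branch = 1.77·Pd^0.52·e^(0.02·RH+f) = 9.531 μm/a
  Sd branch = 0.102·Sd^0.62·e^(0.033·RH+0.04·T) = 65.67 μm/a
  r_corr = 9.531 + 65.67 = 75.2 μm/a
Category bounds: 50…80 μm/a bracket r_corr ⇒ C4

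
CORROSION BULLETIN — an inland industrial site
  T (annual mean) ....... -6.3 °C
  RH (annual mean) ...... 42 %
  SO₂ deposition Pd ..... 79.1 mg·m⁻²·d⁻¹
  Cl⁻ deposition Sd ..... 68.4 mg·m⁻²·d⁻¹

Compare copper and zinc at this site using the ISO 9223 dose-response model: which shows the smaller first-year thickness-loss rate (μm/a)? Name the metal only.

copper

copper: temperature factor f = +0.126·(-16.3) = -2.0538
  sulphur-dioxide contribution → 0.02524 μm/a
  chloride contribution → 0.1069 μm/a
  total first-year rate 0.1321 μm/a
zinc: temperature factor f = +0.038·(-16.3) = -0.6194
  sulphur-dioxide contribution → 0.328 μm/a
  chloride contribution → 0.1594 μm/a
  total first-year rate 0.4873 μm/a
Ordering by μm/a: zinc (0.487) > copper (0.132)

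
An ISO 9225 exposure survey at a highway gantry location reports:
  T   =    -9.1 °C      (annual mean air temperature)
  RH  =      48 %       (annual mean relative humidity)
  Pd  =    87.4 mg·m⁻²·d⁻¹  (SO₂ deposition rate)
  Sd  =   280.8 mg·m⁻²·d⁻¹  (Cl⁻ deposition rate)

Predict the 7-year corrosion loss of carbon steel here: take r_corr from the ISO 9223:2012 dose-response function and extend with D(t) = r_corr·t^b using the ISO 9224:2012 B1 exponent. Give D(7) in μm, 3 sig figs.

D(7) = 39.0 μm

carbon steel: temperature factor f = +0.150·(-19.1) = -2.8650
  sulphur-dioxide contribution → 2.693 μm/a
  chloride contribution → 11.39 μm/a
  total first-year rate 14.08 μm/a
ISO 9224: D(t) = r_corr · t^b with b = 0.523 (carbon steel, B1)
  D(7) = 14.08 × 7^0.523 = 14.08 × 2.767 = 38.96 μm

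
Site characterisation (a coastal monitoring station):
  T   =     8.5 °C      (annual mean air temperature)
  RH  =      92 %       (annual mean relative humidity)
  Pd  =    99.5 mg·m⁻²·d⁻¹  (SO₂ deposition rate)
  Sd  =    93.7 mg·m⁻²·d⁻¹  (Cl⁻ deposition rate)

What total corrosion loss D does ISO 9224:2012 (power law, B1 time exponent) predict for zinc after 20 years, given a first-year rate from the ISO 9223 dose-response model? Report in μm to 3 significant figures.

D(20) = 84.0 μm

zinc: temperature factor f = +0.038·(-1.5) = -0.0570
  Pd branch = 0.0129·Pd^0.44·e^(0.046·RH+f) = 6.351 μm/a
  Cl⁻ term: 0.0175·93.7^0.57·exp(0.008·92+0.085·8.5) = 1.001
  r_corr = 6.351 + 1.001 = 7.351 μm/a
Long-term exponent b (ISO 9224 Table 2, B1) = 0.813
  D(20) = 7.351 × 20^0.813 = 7.351 × 11.42 = 83.97 μm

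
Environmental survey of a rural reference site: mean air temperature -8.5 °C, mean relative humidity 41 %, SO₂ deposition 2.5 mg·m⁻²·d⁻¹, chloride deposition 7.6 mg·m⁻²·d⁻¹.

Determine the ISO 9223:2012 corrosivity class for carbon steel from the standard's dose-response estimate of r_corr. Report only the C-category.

carbon steel: T≤10 °C ⇒ hinge +0.150·(-8.5−10) = -2.7750
  sulphur-dioxide contribution → 0.4035 μm/a
  chloride contribution → 0.9877 μm/a
  total first-year rate 1.391 μm/a
ISO 9223 Table 2 (carbon steel): 1.3 < 1.39 ≤ 25 μm/a ⇒ C2

C2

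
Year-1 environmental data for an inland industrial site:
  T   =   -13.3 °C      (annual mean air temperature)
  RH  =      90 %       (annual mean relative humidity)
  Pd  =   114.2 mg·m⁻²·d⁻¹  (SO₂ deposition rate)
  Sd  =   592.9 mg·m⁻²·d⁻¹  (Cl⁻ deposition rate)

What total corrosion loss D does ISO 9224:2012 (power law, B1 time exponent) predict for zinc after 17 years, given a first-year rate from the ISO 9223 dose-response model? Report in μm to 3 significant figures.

zinc: T≤10 °C ⇒ hinge +0.038·(-13.3−10) = -0.8854
  SO₂ term: 0.0129·114.2^0.44·exp(0.046·90-0.8854) = 2.688
  Cl⁻ term: 0.0175·592.9^0.57·exp(0.008·90+0.085·-13.3) = 0.4419
  r_corr = 2.688 + 0.4419 = 3.13 μm/a
ISO 9224: D(t) = r_corr · t^b with b = 0.813 (zinc, B1)
  D(17) = 3.13 × 17^0.813 = 3.13 × 10.01 = 31.32 μm

D(17) = 31.3 μm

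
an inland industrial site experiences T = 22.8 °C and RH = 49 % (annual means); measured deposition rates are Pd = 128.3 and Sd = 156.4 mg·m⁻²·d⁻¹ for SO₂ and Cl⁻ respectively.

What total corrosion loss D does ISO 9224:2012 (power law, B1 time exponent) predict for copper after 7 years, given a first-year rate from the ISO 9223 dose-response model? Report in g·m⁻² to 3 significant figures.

copper: T>10 °C ⇒ hinge -0.080·(22.8−10) = -1.0240
  SO₂ term: 0.0053·128.3^0.26·exp(0.059·49-1.0240) = 0.1211
  Cl⁻ term: 0.01025·156.4^0.27·exp(0.036·49+0.049·22.8) = 0.7152
  sum: 0.1211 + 0.7152 → r_corr = 0.8364 μm/a
Long-term exponent b (ISO 9224 Table 2, B1) = 0.667
  D(7) = 0.8364 × 7^0.667 = 0.8364 × 3.662 = 3.063 μm
  Mass loss = 3.063 μm × 8.96 g/cm³ = 27.44 g·m⁻²

D(7) = 27.4 g·m⁻²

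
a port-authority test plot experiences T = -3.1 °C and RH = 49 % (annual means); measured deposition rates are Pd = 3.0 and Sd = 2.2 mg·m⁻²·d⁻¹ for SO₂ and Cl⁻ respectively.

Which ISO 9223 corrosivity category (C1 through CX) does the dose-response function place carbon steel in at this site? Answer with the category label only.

C2

carbon steel: f(T) = +0.150·(T−10) [T≤10 °C] = -1.9650
  Pd branch = 1.77·Pd^0.52·e^(0.02·RH+f) = 1.17 μm/a
  Cl⁻ term: 0.102·2.2^0.62·exp(0.033·49+0.04·-3.1) = 0.7401
  sum: 1.17 + 0.7401 → r_corr = 1.91 μm/a
1.91 μm/a falls in (1.3, 25] for carbon steel → category C2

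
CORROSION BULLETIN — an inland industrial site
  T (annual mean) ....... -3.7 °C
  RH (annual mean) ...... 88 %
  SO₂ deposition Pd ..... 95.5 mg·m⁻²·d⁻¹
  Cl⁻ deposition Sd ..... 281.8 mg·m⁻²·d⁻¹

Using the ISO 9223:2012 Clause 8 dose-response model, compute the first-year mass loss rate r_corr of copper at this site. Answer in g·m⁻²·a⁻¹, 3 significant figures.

copper: T≤10 °C ⇒ hinge +0.126·(-3.7−10) = -1.7262
  Pd branch = 0.0053·Pd^0.26·e^(0.059·RH+f) = 0.555 μm/a
  Sd branch = 0.01025·Sd^0.27·e^(0.036·RH+0.049·T) = 0.9318 μm/a
  sum: 0.555 + 0.9318 → r_corr = 1.487 μm/a
Convert to mass loss: 1.487 μm/a × 8.96 g/cm³ = 13.32 g·m⁻²·a⁻¹

r_corr = 13.3 g·m⁻²·a⁻¹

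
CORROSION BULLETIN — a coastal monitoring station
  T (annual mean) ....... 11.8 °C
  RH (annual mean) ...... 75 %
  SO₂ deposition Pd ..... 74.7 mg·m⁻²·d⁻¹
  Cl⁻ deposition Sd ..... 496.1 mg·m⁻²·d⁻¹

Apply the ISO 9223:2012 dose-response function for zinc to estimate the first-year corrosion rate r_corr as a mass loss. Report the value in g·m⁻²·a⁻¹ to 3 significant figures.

r_corr = 38.4 g·m⁻²·a⁻¹

zinc: T>10 °C ⇒ hinge -0.071·(11.8−10) = -0.1278
  sulphur-dioxide contribution → 2.386 μm/a
  chloride contribution → 2.99 μm/a
  ⇒ r_corr(zinc) = 5.376 μm/a
Convert to mass loss: 5.376 μm/a × 7.14 g/cm³ = 38.39 g·m⁻²·a⁻¹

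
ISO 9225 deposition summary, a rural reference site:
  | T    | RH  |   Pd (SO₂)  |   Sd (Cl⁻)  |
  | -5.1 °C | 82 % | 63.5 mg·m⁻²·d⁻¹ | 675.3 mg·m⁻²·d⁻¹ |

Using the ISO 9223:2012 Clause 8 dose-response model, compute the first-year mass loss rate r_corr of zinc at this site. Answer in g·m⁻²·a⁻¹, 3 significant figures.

r_corr = 20.4 g·m⁻²·a⁻¹

zinc: f(T) = +0.038·(T−10) [T≤10 °C] = -0.5738
  Pd branch = 0.0129·Pd^0.44·e^(0.046·RH+f) = 1.962 μm/a
  Sd branch = 0.0175·Sd^0.57·e^(0.008·RH+0.085·T) = 0.8964 μm/a
  sum: 1.962 + 0.8964 → r_corr = 2.859 μm/a
Convert to mass loss: 2.859 μm/a × 7.14 g/cm³ = 20.41 g·m⁻²·a⁻¹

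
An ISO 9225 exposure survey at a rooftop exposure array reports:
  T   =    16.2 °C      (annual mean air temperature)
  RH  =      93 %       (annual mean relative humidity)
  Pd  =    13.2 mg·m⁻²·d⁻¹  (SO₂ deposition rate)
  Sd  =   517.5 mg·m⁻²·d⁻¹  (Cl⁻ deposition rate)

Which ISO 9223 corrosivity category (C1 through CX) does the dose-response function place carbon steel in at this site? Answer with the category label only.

carbon steel: temperature factor f = -0.054·(6.2) = -0.3348
  Pd branch = 1.77·Pd^0.52·e^(0.02·RH+f) = 31.12 μm/a
  Cl⁻ term: 0.102·517.5^0.62·exp(0.033·93+0.04·16.2) = 202.1
  r_corr = 31.12 + 202.1 = 233.2 μm/a
233 μm/a falls in (200, 700] for carbon steel → category CX

CX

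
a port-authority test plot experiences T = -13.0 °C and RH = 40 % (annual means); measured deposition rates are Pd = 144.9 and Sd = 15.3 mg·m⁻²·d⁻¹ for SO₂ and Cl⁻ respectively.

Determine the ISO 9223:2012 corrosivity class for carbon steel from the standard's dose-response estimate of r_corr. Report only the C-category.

carbon steel: T≤10 °C ⇒ hinge +0.150·(-13.0−10) = -3.4500
  SO₂ term: 1.77·144.9^0.52·exp(0.02·40-3.4500) = 1.663
  Cl⁻ term: 0.102·15.3^0.62·exp(0.033·40+0.04·-13.0) = 1.232
  r_corr = 1.663 + 1.232 = 2.895 μm/a
ISO 9223 Table 2 (carbon steel): 1.3 < 2.89 ≤ 25 μm/a ⇒ C2

C2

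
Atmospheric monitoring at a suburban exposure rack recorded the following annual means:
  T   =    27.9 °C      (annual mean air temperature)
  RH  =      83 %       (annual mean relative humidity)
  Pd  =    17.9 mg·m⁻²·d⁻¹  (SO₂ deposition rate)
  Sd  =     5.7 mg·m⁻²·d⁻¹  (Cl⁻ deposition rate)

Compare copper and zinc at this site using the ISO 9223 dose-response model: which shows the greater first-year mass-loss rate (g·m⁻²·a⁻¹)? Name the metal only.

copper

copper: temperature factor f = -0.080·(17.9) = -1.4320
  Pd branch = 0.0053·Pd^0.26·e^(0.059·RH+f) = 0.3588 μm/a
  Cl⁻ term: 0.01025·5.7^0.27·exp(0.036·83+0.049·27.9) = 1.277
  sum: 0.3588 + 1.277 → r_corr = 1.636 μm/a
  mass loss = 1.636 μm/a × 8.96 g/cm³ = 14.66 g·m⁻²·a⁻¹
zinc: f(T) = -0.071·(T−10) [T>10 °C] = -1.2709
  SO₂ term: 0.0129·17.9^0.44·exp(0.046·83-1.2709) = 0.5862
  Sd branch = 0.0175·Sd^0.57·e^(0.008·RH+0.085·T) = 0.9822 μm/a
  r_corr = 0.5862 + 0.9822 = 1.568 μm/a
  mass loss = 1.568 μm/a × 7.14 g/cm³ = 11.2 g·m⁻²·a⁻¹
Ordering by g·m⁻²·a⁻¹: copper (14.7) > zinc (11.2)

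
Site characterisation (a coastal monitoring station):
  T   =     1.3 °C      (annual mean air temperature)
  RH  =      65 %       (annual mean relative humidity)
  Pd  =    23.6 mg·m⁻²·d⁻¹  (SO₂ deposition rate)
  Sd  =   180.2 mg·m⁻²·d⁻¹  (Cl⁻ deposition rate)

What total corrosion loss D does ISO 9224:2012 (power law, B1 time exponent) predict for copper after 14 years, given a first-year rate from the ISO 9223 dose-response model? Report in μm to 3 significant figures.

D(14) = 3.76 μm

copper: T≤10 °C ⇒ hinge +0.126·(1.3−10) = -1.0962
  Pd branch = 0.0053·Pd^0.26·e^(0.059·RH+f) = 0.1865 μm/a
  Sd branch = 0.01025·Sd^0.27·e^(0.036·RH+0.049·T) = 0.461 μm/a
  sum: 0.1865 + 0.461 → r_corr = 0.6475 μm/a
ISO 9224: D(t) = r_corr · t^b with b = 0.667 (copper, B1)
  D(14) = 0.6475 × 14^0.667 = 0.6475 × 5.814 = 3.764 μm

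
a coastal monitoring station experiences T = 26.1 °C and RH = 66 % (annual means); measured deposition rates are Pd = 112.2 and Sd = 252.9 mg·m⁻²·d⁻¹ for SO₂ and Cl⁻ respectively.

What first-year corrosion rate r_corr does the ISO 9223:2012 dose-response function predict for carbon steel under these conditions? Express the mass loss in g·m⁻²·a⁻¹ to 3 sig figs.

carbon steel: T>10 °C ⇒ hinge -0.054·(26.1−10) = -0.8694
  sulphur-dioxide contribution → 32.33 μm/a
  chloride contribution → 79.02 μm/a
  ⇒ r_corr(carbon steel) = 111.4 μm/a
Convert to mass loss: 111.4 μm/a × 7.85 g/cm³ = 874.1 g·m⁻²·a⁻¹

r_corr = 874 g·m⁻²·a⁻¹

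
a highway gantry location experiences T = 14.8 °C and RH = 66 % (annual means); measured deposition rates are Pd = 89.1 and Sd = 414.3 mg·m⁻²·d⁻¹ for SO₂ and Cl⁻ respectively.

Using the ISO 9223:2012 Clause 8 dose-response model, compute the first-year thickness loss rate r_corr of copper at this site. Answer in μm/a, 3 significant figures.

r_corr = 1.73 μm/a

copper: f(T) = -0.080·(T−10) [T>10 °C] = -0.3840
  sulphur-dioxide contribution → 0.5697 μm/a
  chloride contribution → 1.159 μm/a
  ⇒ r_corr(copper) = 1.729 μm/a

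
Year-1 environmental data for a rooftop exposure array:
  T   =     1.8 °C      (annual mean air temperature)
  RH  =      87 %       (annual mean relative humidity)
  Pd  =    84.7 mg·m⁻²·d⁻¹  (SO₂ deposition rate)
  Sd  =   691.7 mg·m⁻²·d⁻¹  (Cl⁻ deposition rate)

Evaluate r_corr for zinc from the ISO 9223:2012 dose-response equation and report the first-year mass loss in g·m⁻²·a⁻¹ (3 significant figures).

r_corr = 38.2 g·m⁻²·a⁻¹

zinc: temperature factor f = +0.038·(-8.2) = -0.3116
  Pd branch = 0.0129·Pd^0.44·e^(0.046·RH+f) = 3.644 μm/a
  Cl⁻ term: 0.0175·691.7^0.57·exp(0.008·87+0.085·1.8) = 1.7
  sum: 3.644 + 1.7 → r_corr = 5.344 μm/a
Convert to mass loss: 5.344 μm/a × 7.14 g/cm³ = 38.16 g·m⁻²·a⁻¹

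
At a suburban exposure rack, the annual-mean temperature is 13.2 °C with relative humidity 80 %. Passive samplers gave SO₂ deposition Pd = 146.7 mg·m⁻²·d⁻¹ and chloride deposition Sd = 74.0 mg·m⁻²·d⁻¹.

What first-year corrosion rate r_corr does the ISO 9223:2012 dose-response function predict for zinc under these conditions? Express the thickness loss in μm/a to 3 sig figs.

zinc: f(T) = -0.071·(T−10) [T>10 °C] = -0.2272
  SO₂ term: 0.0129·146.7^0.44·exp(0.046·80-0.2272) = 3.659
  Cl⁻ term: 0.0175·74.0^0.57·exp(0.008·80+0.085·13.2) = 1.185
  r_corr = 3.659 + 1.185 = 4.844 μm/a

r_corr = 4.84 μm/a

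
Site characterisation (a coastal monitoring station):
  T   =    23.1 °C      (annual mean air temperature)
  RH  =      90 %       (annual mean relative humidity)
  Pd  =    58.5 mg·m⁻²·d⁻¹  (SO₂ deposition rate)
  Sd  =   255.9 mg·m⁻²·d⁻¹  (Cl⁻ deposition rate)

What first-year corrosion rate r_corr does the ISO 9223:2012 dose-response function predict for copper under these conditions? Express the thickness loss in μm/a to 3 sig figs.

r_corr = 4.71 μm/a

copper: T>10 °C ⇒ hinge -0.080·(23.1−10) = -1.0480
  SO₂ term: 0.0053·58.5^0.26·exp(0.059·90-1.0480) = 1.083
  Cl⁻ term: 0.01025·255.9^0.27·exp(0.036·90+0.049·23.1) = 3.627
  sum: 1.083 + 3.627 → r_corr = 4.711 μm/a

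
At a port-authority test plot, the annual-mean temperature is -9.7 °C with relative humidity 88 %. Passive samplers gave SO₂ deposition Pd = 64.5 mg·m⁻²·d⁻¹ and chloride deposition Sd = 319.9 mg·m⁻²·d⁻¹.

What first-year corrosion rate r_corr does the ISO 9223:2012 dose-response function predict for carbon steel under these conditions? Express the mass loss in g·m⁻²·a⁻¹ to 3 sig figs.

r_corr = 391 g·m⁻²·a⁻¹

carbon steel: T≤10 °C ⇒ hinge +0.150·(-9.7−10) = -2.9550
  Pd branch = 1.77·Pd^0.52·e^(0.02·RH+f) = 4.677 μm/a
  Cl⁻ term: 0.102·319.9^0.62·exp(0.033·88+0.04·-9.7) = 45.12
  r_corr = 4.677 + 45.12 = 49.8 μm/a
Convert to mass loss: 49.8 μm/a × 7.85 g/cm³ = 390.9 g·m⁻²·a⁻¹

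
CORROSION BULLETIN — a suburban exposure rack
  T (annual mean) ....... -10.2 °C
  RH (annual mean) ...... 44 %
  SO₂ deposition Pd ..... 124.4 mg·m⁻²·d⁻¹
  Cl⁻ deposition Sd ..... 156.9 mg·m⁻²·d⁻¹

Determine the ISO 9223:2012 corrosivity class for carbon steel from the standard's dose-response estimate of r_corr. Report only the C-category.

carbon steel: temperature factor f = +0.150·(-20.2) = -3.0300
  Pd branch = 1.77·Pd^0.52·e^(0.02·RH+f) = 2.532 μm/a
  Cl⁻ term: 0.102·156.9^0.62·exp(0.033·44+0.04·-10.2) = 6.657
  sum: 2.532 + 6.657 → r_corr = 9.19 μm/a
9.19 μm/a falls in (1.3, 25] for carbon steel → category C2

C2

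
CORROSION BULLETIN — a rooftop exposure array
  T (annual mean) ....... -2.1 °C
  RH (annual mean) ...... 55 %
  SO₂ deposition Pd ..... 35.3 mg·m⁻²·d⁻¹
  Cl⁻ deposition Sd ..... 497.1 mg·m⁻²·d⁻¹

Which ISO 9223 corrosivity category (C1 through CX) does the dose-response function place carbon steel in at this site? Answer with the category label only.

carbon steel: temperature factor f = +0.150·(-12.1) = -1.8150
  sulphur-dioxide contribution → 5.525 μm/a
  chloride contribution → 27.05 μm/a
  ⇒ r_corr(carbon steel) = 32.57 μm/a
ISO 9223 Table 2 (carbon steel): 25 < 32.6 ≤ 50 μm/a ⇒ C3

C3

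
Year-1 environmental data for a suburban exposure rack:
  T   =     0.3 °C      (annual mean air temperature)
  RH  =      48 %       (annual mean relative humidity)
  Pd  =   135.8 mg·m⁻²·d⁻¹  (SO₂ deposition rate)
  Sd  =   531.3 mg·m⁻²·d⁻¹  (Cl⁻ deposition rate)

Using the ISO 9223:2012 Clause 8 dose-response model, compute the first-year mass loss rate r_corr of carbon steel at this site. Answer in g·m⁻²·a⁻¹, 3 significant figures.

carbon steel: f(T) = +0.150·(T−10) [T≤10 °C] = -1.4550
  sulphur-dioxide contribution → 13.87 μm/a
  chloride contribution → 24.63 μm/a
  ⇒ r_corr(carbon steel) = 38.5 μm/a
Convert to mass loss: 38.5 μm/a × 7.85 g/cm³ = 302.2 g·m⁻²·a⁻¹

r_corr = 302 g·m⁻²·a⁻¹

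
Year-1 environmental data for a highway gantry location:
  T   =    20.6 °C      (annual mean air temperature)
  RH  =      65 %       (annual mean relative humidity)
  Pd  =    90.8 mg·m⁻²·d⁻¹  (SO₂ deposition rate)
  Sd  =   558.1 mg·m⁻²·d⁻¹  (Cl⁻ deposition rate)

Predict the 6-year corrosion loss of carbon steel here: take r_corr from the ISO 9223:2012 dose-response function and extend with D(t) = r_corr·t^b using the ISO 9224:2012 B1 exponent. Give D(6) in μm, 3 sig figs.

D(6) = 353 μm

carbon steel: T>10 °C ⇒ hinge -0.054·(20.6−10) = -0.5724
  Pd branch = 1.77·Pd^0.52·e^(0.02·RH+f) = 38.21 μm/a
  Sd branch = 0.102·Sd^0.62·e^(0.033·RH+0.04·T) = 100.2 μm/a
  sum: 38.21 + 100.2 → r_corr = 138.4 μm/a
Long-term exponent b (ISO 9224 Table 2, B1) = 0.523
  D(6) = 138.4 × 6^0.523 = 138.4 × 2.553 = 353.4 μm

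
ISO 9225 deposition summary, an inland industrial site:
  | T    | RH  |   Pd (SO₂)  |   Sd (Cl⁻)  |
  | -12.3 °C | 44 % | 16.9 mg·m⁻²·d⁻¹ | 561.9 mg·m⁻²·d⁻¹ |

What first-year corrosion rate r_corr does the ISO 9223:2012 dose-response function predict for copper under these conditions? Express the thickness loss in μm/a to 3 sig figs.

r_corr = 0.160 μm/a

copper: T≤10 °C ⇒ hinge +0.126·(-12.3−10) = -2.8098
  sulphur-dioxide contribution → 0.008926 μm/a
  chloride contribution → 0.1511 μm/a
  total first-year rate 0.16 μm/a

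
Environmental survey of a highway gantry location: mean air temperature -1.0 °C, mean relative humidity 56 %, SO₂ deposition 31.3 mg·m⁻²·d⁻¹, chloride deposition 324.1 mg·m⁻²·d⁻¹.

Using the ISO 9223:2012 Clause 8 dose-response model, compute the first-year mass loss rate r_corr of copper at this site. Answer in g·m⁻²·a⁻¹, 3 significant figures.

r_corr = 3.92 g·m⁻²·a⁻¹

copper: T≤10 °C ⇒ hinge +0.126·(-1.0−10) = -1.3860
  sulphur-dioxide contribution → 0.08833 μm/a
  chloride contribution → 0.349 μm/a
  total first-year rate 0.4374 μm/a
Convert to mass loss: 0.4374 μm/a × 8.96 g/cm³ = 3.919 g·m⁻²·a⁻¹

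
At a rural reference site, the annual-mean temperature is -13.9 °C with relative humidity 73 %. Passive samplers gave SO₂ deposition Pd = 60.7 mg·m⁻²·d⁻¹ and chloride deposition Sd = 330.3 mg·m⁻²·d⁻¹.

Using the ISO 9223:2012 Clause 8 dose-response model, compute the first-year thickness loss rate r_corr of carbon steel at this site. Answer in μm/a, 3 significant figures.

r_corr = 25.5 μm/a

carbon steel: temperature factor f = +0.150·(-23.9) = -3.5850
  Pd branch = 1.77·Pd^0.52·e^(0.02·RH+f) = 1.788 μm/a
  Cl⁻ term: 0.102·330.3^0.62·exp(0.033·73+0.04·-13.9) = 23.72
  sum: 1.788 + 23.72 → r_corr = 25.51 μm/a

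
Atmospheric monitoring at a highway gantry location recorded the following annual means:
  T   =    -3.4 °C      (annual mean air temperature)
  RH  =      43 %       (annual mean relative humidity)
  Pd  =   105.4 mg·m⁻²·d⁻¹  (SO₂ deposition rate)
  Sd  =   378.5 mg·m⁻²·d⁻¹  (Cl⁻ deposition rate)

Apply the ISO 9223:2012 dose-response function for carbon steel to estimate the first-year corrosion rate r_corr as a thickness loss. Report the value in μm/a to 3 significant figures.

carbon steel: T≤10 °C ⇒ hinge +0.150·(-3.4−10) = -2.0100
  sulphur-dioxide contribution → 6.316 μm/a
  chloride contribution → 14.59 μm/a
  ⇒ r_corr(carbon steel) = 20.91 μm/a

r_corr = 20.9 μm/a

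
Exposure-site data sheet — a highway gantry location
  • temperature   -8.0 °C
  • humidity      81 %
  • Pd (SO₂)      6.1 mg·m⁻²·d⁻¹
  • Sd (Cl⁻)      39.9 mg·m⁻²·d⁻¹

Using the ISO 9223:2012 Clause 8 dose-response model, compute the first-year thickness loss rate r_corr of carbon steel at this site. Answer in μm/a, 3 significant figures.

r_corr = 12.1 μm/a

carbon steel: temperature factor f = +0.150·(-18.0) = -2.7000
  sulphur-dioxide contribution → 1.539 μm/a
  chloride contribution → 10.55 μm/a
  ⇒ r_corr(carbon steel) = 12.09 μm/a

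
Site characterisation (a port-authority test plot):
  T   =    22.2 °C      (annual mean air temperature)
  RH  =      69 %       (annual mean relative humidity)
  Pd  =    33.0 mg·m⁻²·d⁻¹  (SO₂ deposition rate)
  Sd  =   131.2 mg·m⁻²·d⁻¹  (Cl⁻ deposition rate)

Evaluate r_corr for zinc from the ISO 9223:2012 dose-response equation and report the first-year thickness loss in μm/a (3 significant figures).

zinc: f(T) = -0.071·(T−10) [T>10 °C] = -0.8662
  SO₂ term: 0.0129·33.0^0.44·exp(0.046·69-0.8662) = 0.6039
  Sd branch = 0.0175·Sd^0.57·e^(0.008·RH+0.085·T) = 3.232 μm/a
  r_corr = 0.6039 + 3.232 = 3.836 μm/a

r_corr = 3.84 μm/a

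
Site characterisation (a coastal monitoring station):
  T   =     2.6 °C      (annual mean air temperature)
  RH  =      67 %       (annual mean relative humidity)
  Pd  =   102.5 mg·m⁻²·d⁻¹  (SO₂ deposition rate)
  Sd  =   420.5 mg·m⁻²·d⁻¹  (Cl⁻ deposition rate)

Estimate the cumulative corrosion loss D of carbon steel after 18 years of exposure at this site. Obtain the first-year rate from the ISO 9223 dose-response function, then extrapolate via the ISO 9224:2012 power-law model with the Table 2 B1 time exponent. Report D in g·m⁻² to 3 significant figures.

D(18) = 2.44e+03 g·m⁻²

carbon steel: T≤10 °C ⇒ hinge +0.150·(2.6−10) = -1.1100
  SO₂ term: 1.77·102.5^0.52·exp(0.02·67-1.1100) = 24.74
  Cl⁻ term: 0.102·420.5^0.62·exp(0.033·67+0.04·2.6) = 43.72
  r_corr = 24.74 + 43.72 = 68.47 μm/a
Power-law: D(18) = r_corr · 18^0.523
  D(18) = 68.47 × 18^0.523 = 68.47 × 4.534 = 310.4 μm
  Mass loss = 310.4 μm × 7.85 g/cm³ = 2437 g·m⁻²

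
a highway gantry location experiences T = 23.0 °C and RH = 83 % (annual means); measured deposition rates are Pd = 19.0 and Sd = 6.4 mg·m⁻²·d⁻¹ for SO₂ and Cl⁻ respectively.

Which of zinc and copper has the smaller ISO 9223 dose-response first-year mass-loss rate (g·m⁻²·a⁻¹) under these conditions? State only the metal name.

zinc: T>10 °C ⇒ hinge -0.071·(23.0−10) = -0.9230
  Pd branch = 0.0129·Pd^0.44·e^(0.046·RH+f) = 0.8522 μm/a
  Cl⁻ term: 0.0175·6.4^0.57·exp(0.008·83+0.085·23.0) = 0.6918
  r_corr = 0.8522 + 0.6918 = 1.544 μm/a
  mass loss = 1.544 μm/a × 7.14 g/cm³ = 11.02 g·m⁻²·a⁻¹
copper: f(T) = -0.080·(T−10) [T>10 °C] = -1.0400
  SO₂ term: 0.0053·19.0^0.26·exp(0.059·83-1.0400) = 0.5393
  Sd branch = 0.01025·Sd^0.27·e^(0.036·RH+0.049·T) = 1.036 μm/a
  r_corr = 0.5393 + 1.036 = 1.576 μm/a
  mass loss = 1.576 μm/a × 8.96 g/cm³ = 14.12 g·m⁻²·a⁻¹
Ordering by g·m⁻²·a⁻¹: copper (14.1) > zinc (11)

zinc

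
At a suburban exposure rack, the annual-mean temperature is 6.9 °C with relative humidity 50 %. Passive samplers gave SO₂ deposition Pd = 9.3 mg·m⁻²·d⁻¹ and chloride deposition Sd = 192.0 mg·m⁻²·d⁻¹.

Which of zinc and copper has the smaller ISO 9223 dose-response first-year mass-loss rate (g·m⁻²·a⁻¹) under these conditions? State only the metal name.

zinc: T≤10 °C ⇒ hinge +0.038·(6.9−10) = -0.1178
  sulphur-dioxide contribution → 0.3051 μm/a
  chloride contribution → 0.9396 μm/a
  total first-year rate 1.245 μm/a
  mass loss = 1.245 μm/a × 7.14 g/cm³ = 8.887 g·m⁻²·a⁻¹
copper: T≤10 °C ⇒ hinge +0.126·(6.9−10) = -0.3906
  sulphur-dioxide contribution → 0.1224 μm/a
  chloride contribution → 0.3596 μm/a
  ⇒ r_corr(copper) = 0.4819 μm/a
  mass loss = 0.4819 μm/a × 8.96 g/cm³ = 4.318 g·m⁻²·a⁻¹
Ordering by g·m⁻²·a⁻¹: zinc (8.89) > copper (4.32)

copper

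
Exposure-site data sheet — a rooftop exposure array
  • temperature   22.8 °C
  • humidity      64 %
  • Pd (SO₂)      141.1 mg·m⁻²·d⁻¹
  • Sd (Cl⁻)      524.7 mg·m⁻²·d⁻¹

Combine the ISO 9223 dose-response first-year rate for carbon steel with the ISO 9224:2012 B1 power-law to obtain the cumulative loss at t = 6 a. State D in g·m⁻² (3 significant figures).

carbon steel: f(T) = -0.054·(T−10) [T>10 °C] = -0.6912
  SO₂ term: 1.77·141.1^0.52·exp(0.02·64-0.6912) = 41.83
  Sd branch = 0.102·Sd^0.62·e^(0.033·RH+0.04·T) = 101.9 μm/a
  r_corr = 41.83 + 101.9 = 143.7 μm/a
ISO 9224: D(t) = r_corr · t^b with b = 0.523 (carbon steel, B1)
  D(6) = 143.7 × 6^0.523 = 143.7 × 2.553 = 366.9 μm
  Mass loss = 366.9 μm × 7.85 g/cm³ = 2880 g·m⁻²

D(6) = 2.88e+03 g·m⁻²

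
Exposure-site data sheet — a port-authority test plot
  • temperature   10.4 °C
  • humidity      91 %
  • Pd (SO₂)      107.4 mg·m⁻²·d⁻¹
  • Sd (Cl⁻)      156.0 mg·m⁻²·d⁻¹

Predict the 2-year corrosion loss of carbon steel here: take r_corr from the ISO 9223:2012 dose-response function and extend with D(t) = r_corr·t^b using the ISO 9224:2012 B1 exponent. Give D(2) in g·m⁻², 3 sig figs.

D(2) = 2.18e+03 g·m⁻²

carbon steel: temperature factor f = -0.054·(0.4) = -0.0216
  SO₂ term: 1.77·107.4^0.52·exp(0.02·91-0.0216) = 121.7
  Sd branch = 0.102·Sd^0.62·e^(0.033·RH+0.04·T) = 71.32 μm/a
  r_corr = 121.7 + 71.32 = 193 μm/a
Long-term exponent b (ISO 9224 Table 2, B1) = 0.523
  D(2) = 193 × 2^0.523 = 193 × 1.437 = 277.3 μm
  Mass loss = 277.3 μm × 7.85 g/cm³ = 2177 g·m⁻²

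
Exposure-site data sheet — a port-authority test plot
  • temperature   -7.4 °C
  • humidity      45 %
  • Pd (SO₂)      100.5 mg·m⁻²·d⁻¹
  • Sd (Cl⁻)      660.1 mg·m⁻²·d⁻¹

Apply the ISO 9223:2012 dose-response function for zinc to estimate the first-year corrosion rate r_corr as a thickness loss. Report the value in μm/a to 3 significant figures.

r_corr = 0.942 μm/a

zinc: f(T) = +0.038·(T−10) [T≤10 °C] = -0.6612
  Pd branch = 0.0129·Pd^0.44·e^(0.046·RH+f) = 0.4012 μm/a
  Cl⁻ term: 0.0175·660.1^0.57·exp(0.008·45+0.085·-7.4) = 0.5412
  sum: 0.4012 + 0.5412 → r_corr = 0.9425 μm/a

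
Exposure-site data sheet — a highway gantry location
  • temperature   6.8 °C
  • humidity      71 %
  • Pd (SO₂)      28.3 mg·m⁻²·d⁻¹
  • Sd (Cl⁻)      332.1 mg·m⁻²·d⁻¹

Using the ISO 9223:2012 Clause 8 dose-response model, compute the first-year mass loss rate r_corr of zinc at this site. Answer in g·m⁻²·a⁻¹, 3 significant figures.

zinc: f(T) = +0.038·(T−10) [T≤10 °C] = -0.1216
  Pd branch = 0.0129·Pd^0.44·e^(0.046·RH+f) = 1.303 μm/a
  Cl⁻ term: 0.0175·332.1^0.57·exp(0.008·71+0.085·6.8) = 1.506
  sum: 1.303 + 1.506 → r_corr = 2.809 μm/a
Convert to mass loss: 2.809 μm/a × 7.14 g/cm³ = 20.06 g·m⁻²·a⁻¹

r_corr = 20.1 g·m⁻²·a⁻¹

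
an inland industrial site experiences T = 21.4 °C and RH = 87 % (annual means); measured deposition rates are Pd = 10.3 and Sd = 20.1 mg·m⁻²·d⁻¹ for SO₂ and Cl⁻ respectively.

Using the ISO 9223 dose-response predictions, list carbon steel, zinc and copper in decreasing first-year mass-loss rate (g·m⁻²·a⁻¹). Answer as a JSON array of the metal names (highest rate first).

carbon steel: temperature factor f = -0.054·(11.4) = -0.6156
  Pd branch = 1.77·Pd^0.52·e^(0.02·RH+f) = 18.32 μm/a
  Cl⁻ term: 0.102·20.1^0.62·exp(0.033·87+0.04·21.4) = 27.24
  sum: 18.32 + 27.24 → r_corr = 45.56 μm/a
  mass loss = 45.56 μm/a × 7.85 g/cm³ = 357.7 g·m⁻²·a⁻¹
zinc: temperature factor f = -0.071·(11.4) = -0.8094
  Pd branch = 0.0129·Pd^0.44·e^(0.046·RH+f) = 0.8765 μm/a
  Cl⁻ term: 0.0175·20.1^0.57·exp(0.008·87+0.085·21.4) = 1.197
  sum: 0.8765 + 1.197 → r_corr = 2.074 μm/a
  mass loss = 2.074 μm/a × 7.14 g/cm³ = 14.81 g·m⁻²·a⁻¹
copper: f(T) = -0.080·(T−10) [T>10 °C] = -0.9120
  SO₂ term: 0.0053·10.3^0.26·exp(0.059·87-0.9120) = 0.6619
  Cl⁻ term: 0.01025·20.1^0.27·exp(0.036·87+0.049·21.4) = 1.507
  r_corr = 0.6619 + 1.507 = 2.169 μm/a
  mass loss = 2.169 μm/a × 8.96 g/cm³ = 19.44 g·m⁻²·a⁻¹
Ordering by g·m⁻²·a⁻¹: carbon steel (358) > copper (19.4) > zinc (14.8)

["carbon steel", "copper", "zinc"]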